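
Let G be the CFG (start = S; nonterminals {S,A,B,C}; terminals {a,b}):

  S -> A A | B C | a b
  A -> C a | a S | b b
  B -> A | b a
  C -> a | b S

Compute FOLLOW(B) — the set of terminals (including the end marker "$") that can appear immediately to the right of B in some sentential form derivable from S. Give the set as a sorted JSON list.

FIRST iteration:
round 1:
  A via A→a S: +{a}
  A via A→b b: +{b}
  B via B→A: +{a,b}
  C via C→a: +{a}
  C via C→b S: +{b}
  S via S→A A: +{a,b}
  FIRST[S]={a,b}  FIRST[A]={a,b}  FIRST[B]={a,b}  FIRST[C]={a,b}
round 2: (no change)
  FIRST[S]={a,b}  FIRST[A]={a,b}  FIRST[B]={a,b}  FIRST[C]={a,b}

FOLLOW sets:
seed FOLLOW(S) with $
iter 1:
  A→C a: FOLLOW(C) ⊇ FIRST(a) = {a}; new: +{a}
  C→b S: FOLLOW(S) ⊇ FOLLOW(C) ⊇ {a}; new: +{a}
  S→A A: FOLLOW(A) ⊇ FIRST(A) = {a,b}; new: +{a,b}
  S→A A: FOLLOW(A) ⊇ FOLLOW(S) ⊇ {$,a}; new: +{$}
  S→B C: FOLLOW(B) ⊇ FIRST(C) = {a,b}; new: +{a,b}
  S→B C: FOLLOW(C) ⊇ FOLLOW(S) ⊇ {$,a}; new: +{$}
  S: {$,a}  A: {$,a,b}  B: {a,b}  C: {$,a}
iter 2:
  A→a S: FOLLOW(S) ⊇ FOLLOW(A) ⊇ {$,a,b}; new: +{b}
  S→B C: FOLLOW(C) ⊇ FOLLOW(S) ⊇ {$,a,b}; new: +{b}
  S: {$,a,b}  A: {$,a,b}  B: {a,b}  C: {$,a,b}
iter 3: (no change)
  S: {$,a,b}  A: {$,a,b}  B: {a,b}  C: {$,a,b}

FOLLOW(B) = ["a", "b"]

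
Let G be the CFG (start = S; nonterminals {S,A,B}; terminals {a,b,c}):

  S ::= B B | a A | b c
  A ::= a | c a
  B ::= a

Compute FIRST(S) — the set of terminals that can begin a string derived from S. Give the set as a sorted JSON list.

FIRST sets, iterate to fixpoint:
[1]
  A via A→a: +{a}
  A via A→c a: +{c}
  B via B→a: +{a}
  S via S→B B: +{a}
  S via S→b c: +{b}
  S: {a,b}  A: {a,c}  B: {a}
[2] — fixpoint
  S: {a,b}  A: {a,c}  B: {a}

FIRST(S) = ["a", "b"]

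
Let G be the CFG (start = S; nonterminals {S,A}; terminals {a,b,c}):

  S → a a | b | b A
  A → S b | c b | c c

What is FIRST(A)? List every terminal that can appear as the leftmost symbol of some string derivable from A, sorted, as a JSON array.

FIRST iteration:
pass 1:
  A via A→c b: +{c}
  S via S→a a: +{a}
  S via S→b: +{b}
  S: {a,b}  A: {c}
pass 2:
  A via A→S b: +{a,b}
  S: {a,b}  A: {a,b,c}
pass 3: done
  S: {a,b}  A: {a,b,c}

FIRST(A) = ["a", "b", "c"]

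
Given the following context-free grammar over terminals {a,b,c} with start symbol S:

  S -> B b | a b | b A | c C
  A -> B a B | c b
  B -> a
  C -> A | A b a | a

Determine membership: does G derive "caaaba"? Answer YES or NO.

Convert to CNF:
  S -> B T2 | T0 T2 | T1 C | T2 A
  A -> B X3 | T1 T2
  B -> a
  C -> A X4 | B X5 | T1 T2 | a
  T0 -> a
  T1 -> c
  T2 -> b
  X3 -> T0 B
  X4 -> T2 T0
  X5 -> T0 B

CYK table (by increasing span):
  T[0,0] 'c' = {T1}  orig:{}
  T[1,1] 'a' = {B,C,T0}  orig:{B,C}
  T[2,2] 'a' = {B,C,T0}  orig:{B,C}
  T[3,3] 'a' = {B,C,T0}  orig:{B,C}
  T[4,4] 'b' = {T2}  orig:{}
  T[5,5] 'a' = {B,C,T0}  orig:{B,C}
  T[0,1] 'ca' = {S}
  T[1,2] 'aa' = {X3,X5}  orig:{}
  T[2,3] 'aa' = {X3,X5}  orig:{}
  T[3,4] 'ab' = {S}
  T[4,5] 'ba' = {X4}  orig:{}
  T[0,2] 'caa' = ∅
  T[1,3] 'aaa' = {A,C}
  T[2,4] 'aab' = ∅
  T[3,5] 'aba' = ∅
  T[0,3] 'caaa' = {S}
  T[1,4] 'aaab' = ∅
  T[2,5] 'aaba' = ∅
  T[0,4] 'caaab' = ∅
  T[1,5] 'aaaba' = {C}
  T[0,5] 'caaaba' = {S}

S ∈ T[0,5] ⇒ YES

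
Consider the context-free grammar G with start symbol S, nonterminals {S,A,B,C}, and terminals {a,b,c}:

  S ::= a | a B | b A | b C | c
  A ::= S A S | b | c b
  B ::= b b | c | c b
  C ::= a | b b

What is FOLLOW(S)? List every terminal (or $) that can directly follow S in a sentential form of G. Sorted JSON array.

FIRST sets, iterate to fixpoint:
pass 1:
  A via A→b: +{b}
  A via A→c b: +{c}
  B via B→b b: +{b}
  B via B→c: +{c}
  C via C→a: +{a}
  C via C→b b: +{b}
  S via S→a: +{a}
  S via S→b A: +{b}
  S via S→c: +{c}
  S: {a,b,c}  A: {b,c}  B: {b,c}  C: {a,b}
pass 2:
  A via A→S A S: +{a}
  S: {a,b,c}  A: {a,b,c}  B: {b,c}  C: {a,b}
pass 3: (no change)
  S: {a,b,c}  A: {a,b,c}  B: {b,c}  C: {a,b}

Compute FOLLOW by fixpoint:
seed FOLLOW(S) with $
pass 1:
  A→S A S: FOLLOW(S) ⊇ FIRST(A) = {a,b,c}; new: +{a,b,c}
  A→S A S: FOLLOW(A) ⊇ FIRST(S) = {a,b,c}; new: +{a,b,c}
  S→a B: FOLLOW(B) ⊇ FOLLOW(S) ⊇ {$,a,b,c}; new: +{$,a,b,c}
  S→b A: FOLLOW(A) ⊇ FOLLOW(S) ⊇ {$,a,b,c}; new: +{$}
  S→b C: FOLLOW(C) ⊇ FOLLOW(S) ⊇ {$,a,b,c}; new: +{$,a,b,c}
  S: {$,a,b,c}  A: {$,a,b,c}  B: {$,a,b,c}  C: {$,a,b,c}
pass 2: (stable)
  S: {$,a,b,c}  A: {$,a,b,c}  B: {$,a,b,c}  C: {$,a,b,c}

FOLLOW(S) = ["$", "a", "b", "c"]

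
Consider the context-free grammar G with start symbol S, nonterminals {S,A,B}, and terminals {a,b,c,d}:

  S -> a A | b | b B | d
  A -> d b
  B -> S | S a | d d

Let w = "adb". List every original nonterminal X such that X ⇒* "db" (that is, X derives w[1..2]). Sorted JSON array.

CNF form of G:
  S -> T1 B | T2 A | b | d
  A -> T0 T1
  B -> S T2 | T0 T0 | T1 B | T2 A | b | d
  T0 -> d
  T1 -> b
  T2 -> a

Fill CYK table bottom-up — only the sub-triangle for w[1..2]:
  [1..1]={B,S,T0}  "d"  orig:{B,S}
  [2..2]={B,S,T1}  "b"  orig:{B,S}
  [1..2]={A}  "db"

Original NTs in T[1,2] deriving "db": ["A"]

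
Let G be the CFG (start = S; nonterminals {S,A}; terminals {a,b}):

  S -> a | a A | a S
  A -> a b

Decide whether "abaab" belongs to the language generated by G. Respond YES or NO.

Convert to CNF:
  S -> T0 A | T0 S | a
  A -> T0 T1
  T0 -> a
  T1 -> b

CYK table (by increasing span):
  cell(0,0) a: {S,T0}  orig:{S}
  cell(1,1) b: {T1}  orig:{}
  cell(2,2) a: {S,T0}  orig:{S}
  cell(3,3) a: {S,T0}  orig:{S}
  cell(4,4) b: {T1}  orig:{}
  cell(0,1) ab: {A}
  cell(1,2) ba: ∅
  cell(2,3) aa: {S}
  cell(3,4) ab: {A}
  cell(0,2) aba: ∅
  cell(1,3) baa: ∅
  cell(2,4) aab: {S}
  cell(0,3) abaa: ∅
  cell(1,4) baab: ∅
  cell(0,4) abaab: ∅

S ∉ T[0,4] ⇒ NO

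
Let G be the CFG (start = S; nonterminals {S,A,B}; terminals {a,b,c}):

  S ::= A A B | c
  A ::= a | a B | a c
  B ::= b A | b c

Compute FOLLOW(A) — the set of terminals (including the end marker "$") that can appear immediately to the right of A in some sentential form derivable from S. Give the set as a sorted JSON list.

FIRST sets, iterate to fixpoint:
round 1:
  A via A→a: +{a}
  B via B→b A: +{b}
  S via S→A A B: +{a}
  S via S→c: +{c}
  FIRST[S]={a,c}  FIRST[A]={a}  FIRST[B]={b}
round 2: (no change)
  FIRST[S]={a,c}  FIRST[A]={a}  FIRST[B]={b}

Compute FOLLOW by fixpoint:
seed FOLLOW(S) with $
[1]
  S→A A B: FOLLOW(A) ⊇ FIRST(A) = {a}; new: +{a}
  S→A A B: FOLLOW(A) ⊇ FIRST(B) = {b}; new: +{b}
  S→A A B: FOLLOW(B) ⊇ FOLLOW(S) ⊇ {$}; new: +{$}
  S: {$}  A: {a,b}  B: {$}
[2]
  A→a B: FOLLOW(B) ⊇ FOLLOW(A) ⊇ {a,b}; new: +{a,b}
  B→b A: FOLLOW(A) ⊇ FOLLOW(B) ⊇ {$,a,b}; new: +{$}
  S: {$}  A: {$,a,b}  B: {$,a,b}
[3] done
  S: {$}  A: {$,a,b}  B: {$,a,b}

FOLLOW(A) = ["$", "a", "b"]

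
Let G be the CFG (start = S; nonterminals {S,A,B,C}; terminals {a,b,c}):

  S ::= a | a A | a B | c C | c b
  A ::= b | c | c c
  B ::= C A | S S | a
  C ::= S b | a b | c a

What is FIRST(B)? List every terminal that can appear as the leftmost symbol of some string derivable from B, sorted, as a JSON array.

FIRST iteration:
pass 1:
  A via A→b: +{b}
  A via A→c: +{c}
  B via B→a: +{a}
  C via C→a b: +{a}
  C via C→c a: +{c}
  S via S→a: +{a}
  S via S→c C: +{c}
  FIRST(S)={a,c}  FIRST(A)={b,c}  FIRST(B)={a}  FIRST(C)={a,c}
pass 2:
  B via B→C A: +{c}
  FIRST(S)={a,c}  FIRST(A)={b,c}  FIRST(B)={a,c}  FIRST(C)={a,c}
pass 3: done
  FIRST(S)={a,c}  FIRST(A)={b,c}  FIRST(B)={a,c}  FIRST(C)={a,c}

FIRST(B) = ["a", "c"]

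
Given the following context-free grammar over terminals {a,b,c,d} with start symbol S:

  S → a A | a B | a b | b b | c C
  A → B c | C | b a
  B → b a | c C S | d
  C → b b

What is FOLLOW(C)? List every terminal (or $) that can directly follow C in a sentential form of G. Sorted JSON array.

FIRST sets, iterate to fixpoint:
iter 1:
  A via A→b a: +{b}
  B via B→b a: +{b}
  B via B→c C S: +{c}
  B via B→d: +{d}
  C via C→b b: +{b}
  S via S→a A: +{a}
  S via S→b b: +{b}
  S via S→c C: +{c}
  S: {a,b,c}  A: {b}  B: {b,c,d}  C: {b}
iter 2:
  A via A→B c: +{c,d}
  S: {a,b,c}  A: {b,c,d}  B: {b,c,d}  C: {b}
iter 3: (stable)
  S: {a,b,c}  A: {b,c,d}  B: {b,c,d}  C: {b}

FOLLOW sets:
seed FOLLOW(S) with $
[1]
  A→B c: FOLLOW(B) ⊇ FIRST(c) = {c}; new: +{c}
  B→c C S: FOLLOW(C) ⊇ FIRST(S) = {a,b,c}; new: +{a,b,c}
  B→c C S: FOLLOW(S) ⊇ FOLLOW(B) ⊇ {c}; new: +{c}
  S→a A: FOLLOW(A) ⊇ FOLLOW(S) ⊇ {$,c}; new: +{$,c}
  S→a B: FOLLOW(B) ⊇ FOLLOW(S) ⊇ {$,c}; new: +{$}
  S→c C: FOLLOW(C) ⊇ FOLLOW(S) ⊇ {$,c}; new: +{$}
  FOLLOW[S]={$,c}  FOLLOW[A]={$,c}  FOLLOW[B]={$,c}  FOLLOW[C]={$,a,b,c}
[2] — fixpoint
  FOLLOW[S]={$,c}  FOLLOW[A]={$,c}  FOLLOW[B]={$,c}  FOLLOW[C]={$,a,b,c}

FOLLOW(C) = ["$", "a", "b", "c"]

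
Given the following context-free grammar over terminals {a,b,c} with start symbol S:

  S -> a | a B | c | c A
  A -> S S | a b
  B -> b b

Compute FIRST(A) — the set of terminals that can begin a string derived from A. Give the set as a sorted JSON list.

FIRST iteration:
pass 1:
  A via A→a b: +{a}
  B via B→b b: +{b}
  S via S→a: +{a}
  S via S→c: +{c}
  FIRST[S]={a,c}  FIRST[A]={a}  FIRST[B]={b}
pass 2:
  A via A→S S: +{c}
  FIRST[S]={a,c}  FIRST[A]={a,c}  FIRST[B]={b}
pass 3: done
  FIRST[S]={a,c}  FIRST[A]={a,c}  FIRST[B]={b}

FIRST(A) = ["a", "c"]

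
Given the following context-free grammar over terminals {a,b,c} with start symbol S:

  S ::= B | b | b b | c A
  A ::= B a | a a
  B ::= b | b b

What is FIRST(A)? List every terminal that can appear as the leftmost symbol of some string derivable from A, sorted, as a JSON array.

Compute FIRST by fixpoint:
[1]
  A via A→a a: +{a}
  B via B→b: +{b}
  S via S→B: +{b}
  S via S→c A: +{c}
  FIRST(S)={b,c}  FIRST(A)={a}  FIRST(B)={b}
[2]
  A via A→B a: +{b}
  FIRST(S)={b,c}  FIRST(A)={a,b}  FIRST(B)={b}
[3] — fixpoint
  FIRST(S)={b,c}  FIRST(A)={a,b}  FIRST(B)={b}

FIRST(A) = ["a", "b"]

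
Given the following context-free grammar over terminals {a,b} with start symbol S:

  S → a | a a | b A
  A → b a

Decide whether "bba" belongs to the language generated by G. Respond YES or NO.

Convert to CNF:
  S -> T0 A | T1 T1 | a
  A -> T0 T1
  T0 -> b
  T1 -> a

CYK fill:
  [0..0]={T0}  "b"  orig:{}
  [1..1]={T0}  "b"  orig:{}
  [2..2]={S,T1}  "a"  orig:{S}
  [0..1]=∅  "bb"
  [1..2]={A}  "ba"
  [0..2]={S}  "bba"

S ∈ T[0,2] ⇒ YES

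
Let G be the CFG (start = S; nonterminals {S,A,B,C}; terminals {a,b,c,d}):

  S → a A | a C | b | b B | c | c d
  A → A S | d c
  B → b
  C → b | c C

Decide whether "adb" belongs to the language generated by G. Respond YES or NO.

CNF form of G:
  S -> T1 T0 | T2 A | T2 C | T3 B | b | c
  A -> A S | T0 T1
  B -> b
  C -> T1 C | b
  T0 -> d
  T1 -> c
  T2 -> a
  T3 -> b

CYK table (by increasing span):
  T[0,0] 'a' = {T2}  orig:{}
  T[1,1] 'd' = {T0}  orig:{}
  T[2,2] 'b' = {B,C,S,T3}  orig:{B,C,S}
  T[0,1] 'ad' = ∅
  T[1,2] 'db' = ∅
  T[0,2] 'adb' = ∅

S ∉ T[0,2] ⇒ NO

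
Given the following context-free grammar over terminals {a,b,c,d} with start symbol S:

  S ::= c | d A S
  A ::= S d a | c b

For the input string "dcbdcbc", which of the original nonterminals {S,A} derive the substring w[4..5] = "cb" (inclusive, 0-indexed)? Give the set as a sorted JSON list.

Convert to CNF:
  S -> T0 X5 | c
  A -> S X4 | T2 T3
  T0 -> d
  T1 -> a
  T2 -> c
  T3 -> b
  X4 -> T0 T1
  X5 -> A S

CYK table (by increasing span) — only the sub-triangle for w[4..5]:
  T[4,4] 'c' = {S,T2}  orig:{S}
  T[5,5] 'b' = {T3}  orig:{}
  T[4,5] 'cb' = {A}

Original NTs in T[4,5] deriving "cb": ["A"]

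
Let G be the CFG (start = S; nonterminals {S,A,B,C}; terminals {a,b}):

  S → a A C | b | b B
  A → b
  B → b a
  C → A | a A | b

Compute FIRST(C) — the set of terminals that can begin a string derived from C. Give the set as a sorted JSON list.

FIRST sets, iterate to fixpoint:
pass 1:
  A via A→b: +{b}
  B via B→b a: +{b}
  C via C→A: +{b}
  C via C→a A: +{a}
  S via S→a A C: +{a}
  S via S→b: +{b}
  S: {a,b}  A: {b}  B: {b}  C: {a,b}
pass 2: — fixpoint
  S: {a,b}  A: {b}  B: {b}  C: {a,b}

FIRST(C) = ["a", "b"]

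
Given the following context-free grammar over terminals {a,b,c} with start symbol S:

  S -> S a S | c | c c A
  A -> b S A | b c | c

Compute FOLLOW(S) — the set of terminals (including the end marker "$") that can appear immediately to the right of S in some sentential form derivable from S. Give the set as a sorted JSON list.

FIRST iteration:
iter 1:
  A via A→b S A: +{b}
  A via A→c: +{c}
  S via S→c: +{c}
  S: {c}  A: {b,c}
iter 2: (stable)
  S: {c}  A: {b,c}

FOLLOW iteration:
seed FOLLOW(S) with $
round 1:
  A→b S A: FOLLOW(S) ⊇ FIRST(A) = {b,c}; new: +{b,c}
  S→S a S: FOLLOW(S) ⊇ FIRST(a) = {a}; new: +{a}
  S→c c A: FOLLOW(A) ⊇ FOLLOW(S) ⊇ {$,a,b,c}; new: +{$,a,b,c}
  S: {$,a,b,c}  A: {$,a,b,c}
round 2: done
  S: {$,a,b,c}  A: {$,a,b,c}

FOLLOW(S) = ["$", "a", "b", "c"]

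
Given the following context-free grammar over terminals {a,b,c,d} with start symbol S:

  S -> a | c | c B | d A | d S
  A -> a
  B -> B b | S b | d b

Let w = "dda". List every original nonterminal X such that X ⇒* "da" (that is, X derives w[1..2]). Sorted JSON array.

Convert to CNF:
  S -> T1 A | T1 S | T2 B | a | c
  A -> a
  B -> B T0 | S T0 | T1 T0
  T0 -> b
  T1 -> d
  T2 -> c

CYK fill, restricted to cells inside w[1..2]:
  T[1,1] 'd' = {T1}  orig:{}
  T[2,2] 'a' = {A,S}
  T[1,2] 'da' = {S}

Original NTs in T[1,2] deriving "da": ["S"]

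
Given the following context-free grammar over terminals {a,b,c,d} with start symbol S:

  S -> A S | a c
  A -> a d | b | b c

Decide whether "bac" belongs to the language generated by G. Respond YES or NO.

Convert to CNF:
  S -> A S | T0 T3
  A -> T0 T1 | T2 T3 | b
  T0 -> a
  T1 -> d
  T2 -> b
  T3 -> c

CYK table (by increasing span):
  cell(0,0) b: {A,T2}  orig:{A}
  cell(1,1) a: {T0}  orig:{}
  cell(2,2) c: {T3}  orig:{}
  cell(0,1) ba: ∅
  cell(1,2) ac: {S}
  cell(0,2) bac: {S}

S ∈ T[0,2] ⇒ YES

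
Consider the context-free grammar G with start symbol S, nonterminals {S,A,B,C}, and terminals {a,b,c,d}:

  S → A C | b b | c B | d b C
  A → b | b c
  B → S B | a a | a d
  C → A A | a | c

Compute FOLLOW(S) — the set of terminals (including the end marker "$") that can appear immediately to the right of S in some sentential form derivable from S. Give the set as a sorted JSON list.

Compute FIRST by fixpoint:
round 1:
  A via A→b: +{b}
  B via B→a a: +{a}
  C via C→A A: +{b}
  C via C→a: +{a}
  C via C→c: +{c}
  S via S→A C: +{b}
  S via S→c B: +{c}
  S via S→d b C: +{d}
  S: {b,c,d}  A: {b}  B: {a}  C: {a,b,c}
round 2:
  B via B→S B: +{b,c,d}
  S: {b,c,d}  A: {b}  B: {a,b,c,d}  C: {a,b,c}
round 3: done
  S: {b,c,d}  A: {b}  B: {a,b,c,d}  C: {a,b,c}

FOLLOW sets:
FOLLOW(S) := {$}
round 1:
  B→S B: FOLLOW(S) ⊇ FIRST(B) = {a,b,c,d}; new: +{a,b,c,d}
  C→A A: FOLLOW(A) ⊇ FIRST(A) = {b}; new: +{b}
  S→A C: FOLLOW(A) ⊇ FIRST(C) = {a,b,c}; new: +{a,c}
  S→A C: FOLLOW(C) ⊇ FOLLOW(S) ⊇ {$,a,b,c,d}; new: +{$,a,b,c,d}
  S→c B: FOLLOW(B) ⊇ FOLLOW(S) ⊇ {$,a,b,c,d}; new: +{$,a,b,c,d}
  FOLLOW[S]={$,a,b,c,d}  FOLLOW[A]={a,b,c}  FOLLOW[B]={$,a,b,c,d}  FOLLOW[C]={$,a,b,c,d}
round 2:
  C→A A: FOLLOW(A) ⊇ FOLLOW(C) ⊇ {$,a,b,c,d}; new: +{$,d}
  FOLLOW[S]={$,a,b,c,d}  FOLLOW[A]={$,a,b,c,d}  FOLLOW[B]={$,a,b,c,d}  FOLLOW[C]={$,a,b,c,d}
round 3: — fixpoint
  FOLLOW[S]={$,a,b,c,d}  FOLLOW[A]={$,a,b,c,d}  FOLLOW[B]={$,a,b,c,d}  FOLLOW[C]={$,a,b,c,d}

FOLLOW(S) = ["$", "a", "b", "c", "d"]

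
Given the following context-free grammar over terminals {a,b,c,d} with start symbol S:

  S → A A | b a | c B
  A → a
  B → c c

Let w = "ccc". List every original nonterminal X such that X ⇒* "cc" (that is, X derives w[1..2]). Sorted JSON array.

CNF form of G:
  S -> A A | T0 B | T1 T2
  A -> a
  B -> T0 T0
  T0 -> c
  T1 -> b
  T2 -> a

Fill CYK table bottom-up, restricted to cells inside w[1..2]:
  cell(1,1) c: {T0}  orig:{}
  cell(2,2) c: {T0}  orig:{}
  cell(1,2) cc: {B}

Original NTs in T[1,2] deriving "cc": ["B"]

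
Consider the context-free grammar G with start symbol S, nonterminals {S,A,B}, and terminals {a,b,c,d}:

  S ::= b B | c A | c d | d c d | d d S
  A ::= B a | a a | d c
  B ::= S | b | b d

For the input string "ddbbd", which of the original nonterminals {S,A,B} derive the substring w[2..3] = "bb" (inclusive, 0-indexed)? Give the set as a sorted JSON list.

CNF form of G:
  S -> T1 X6 | T1 X7 | T2 A | T2 T1 | T3 B
  A -> B T0 | T0 T0 | T1 T2
  B -> T1 X4 | T1 X5 | T2 A | T2 T1 | T3 B | T3 T1 | b
  T0 -> a
  T1 -> d
  T2 -> c
  T3 -> b
  X4 -> T2 T1
  X5 -> T1 S
  X6 -> T2 T1
  X7 -> T1 S

CYK table (by increasing span) — only the sub-triangle for w[2..3]:
  cell(2,2) b: {B,T3}  orig:{B}
  cell(3,3) b: {B,T3}  orig:{B}
  cell(2,3) bb: {B,S}

Original NTs in T[2,3] deriving "bb": ["B", "S"]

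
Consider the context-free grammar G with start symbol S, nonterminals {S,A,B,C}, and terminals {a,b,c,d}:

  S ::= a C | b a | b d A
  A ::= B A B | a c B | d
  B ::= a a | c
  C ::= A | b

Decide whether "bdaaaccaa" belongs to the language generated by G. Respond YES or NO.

CNF form of G:
  S -> T0 C | T2 T0 | T2 X8
  A -> B X4 | T0 X5 | d
  B -> T0 T0 | c
  C -> B X6 | T0 X7 | b | d
  T0 -> a
  T1 -> c
  T2 -> b
  T3 -> d
  X4 -> A B
  X5 -> T1 B
  X6 -> A B
  X7 -> T1 B
  X8 -> T3 A

Fill CYK table bottom-up:
  cell(0,0) b: {C,T2}  orig:{C}
  cell(1,1) d: {A,C,T3}  orig:{A,C}
  cell(2,2) a: {T0}  orig:{}
  cell(3,3) a: {T0}  orig:{}
  cell(4,4) a: {T0}  orig:{}
  cell(5,5) c: {B,T1}  orig:{B}
  cell(6,6) c: {B,T1}  orig:{B}
  cell(7,7) a: {T0}  orig:{}
  cell(8,8) a: {T0}  orig:{}
  cell(0,1) bd: ∅
  cell(1,2) da: ∅
  cell(2,3) aa: {B}
  cell(3,4) aa: {B}
  cell(4,5) ac: ∅
  cell(5,6) cc: {X5,X7}  orig:{}
  cell(6,7) ca: ∅
  cell(7,8) aa: {B}
  cell(0,2) bda: ∅
  cell(1,3) daa: {X4,X6}  orig:{}
  cell(2,4) aaa: ∅
  cell(3,5) aac: ∅
  cell(4,6) acc: {A,C}
  cell(5,7) cca: ∅
  cell(6,8) caa: {X5,X7}  orig:{}
  cell(0,3) bdaa: ∅
  cell(1,4) daaa: ∅
  cell(2,5) aaac: ∅
  cell(3,6) aacc: {S}
  cell(4,7) acca: ∅
  cell(5,8) ccaa: ∅
  cell(0,4) bdaaa: ∅
  cell(1,5) daaac: ∅
  cell(2,6) aaacc: ∅
  cell(3,7) aacca: ∅
  cell(4,8) accaa: {X4,X6}  orig:{}
  cell(0,5) bdaaac: ∅
  cell(1,6) daaacc: ∅
  cell(2,7) aaacca: ∅
  cell(3,8) aaccaa: ∅
  cell(0,6) bdaaacc: ∅
  cell(1,7) daaacca: ∅
  cell(2,8) aaaccaa: {A,C}
  cell(0,7) bdaaacca: ∅
  cell(1,8) daaaccaa: {X8}  orig:{}
  cell(0,8) bdaaaccaa: {S}

S ∈ T[0,8] ⇒ YES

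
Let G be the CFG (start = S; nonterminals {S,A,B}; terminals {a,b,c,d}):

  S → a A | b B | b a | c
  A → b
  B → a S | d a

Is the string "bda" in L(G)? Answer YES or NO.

CNF form of G:
  S -> T0 A | T2 B | T2 T0 | c
  A -> b
  B -> T0 S | T1 T0
  T0 -> a
  T1 -> d
  T2 -> b

Fill CYK table bottom-up:
  T[0,0] 'b' = {A,T2}  orig:{A}
  T[1,1] 'd' = {T1}  orig:{}
  T[2,2] 'a' = {T0}  orig:{}
  T[0,1] 'bd' = ∅
  T[1,2] 'da' = {B}
  T[0,2] 'bda' = {S}

S ∈ T[0,2] ⇒ YES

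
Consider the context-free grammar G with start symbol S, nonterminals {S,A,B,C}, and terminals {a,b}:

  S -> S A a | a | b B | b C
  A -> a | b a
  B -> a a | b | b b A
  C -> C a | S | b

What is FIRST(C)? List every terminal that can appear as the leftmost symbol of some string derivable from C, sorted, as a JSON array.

FIRST sets, iterate to fixpoint:
round 1:
  A via A→a: +{a}
  A via A→b a: +{b}
  B via B→a a: +{a}
  B via B→b: +{b}
  C via C→b: +{b}
  S via S→a: +{a}
  S via S→b B: +{b}
  FIRST(S)={a,b}  FIRST(A)={a,b}  FIRST(B)={a,b}  FIRST(C)={b}
round 2:
  C via C→S: +{a}
  FIRST(S)={a,b}  FIRST(A)={a,b}  FIRST(B)={a,b}  FIRST(C)={a,b}
round 3: (no change)
  FIRST(S)={a,b}  FIRST(A)={a,b}  FIRST(B)={a,b}  FIRST(C)={a,b}

FIRST(C) = ["a", "b"]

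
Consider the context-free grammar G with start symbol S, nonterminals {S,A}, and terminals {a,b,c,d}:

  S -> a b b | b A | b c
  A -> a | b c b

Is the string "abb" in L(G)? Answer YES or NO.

CNF form of G:
  S -> T0 A | T0 T1 | T2 X4
  A -> T0 X3 | a
  T0 -> b
  T1 -> c
  T2 -> a
  X3 -> T1 T0
  X4 -> T0 T0

Fill CYK table bottom-up:
  [0..0]={A,T2}  "a"  orig:{A}
  [1..1]={T0}  "b"  orig:{}
  [2..2]={T0}  "b"  orig:{}
  [0..1]=∅  "ab"
  [1..2]={X4}  "bb"  orig:{}
  [0..2]={S}  "abb"

S ∈ T[0,2] ⇒ YES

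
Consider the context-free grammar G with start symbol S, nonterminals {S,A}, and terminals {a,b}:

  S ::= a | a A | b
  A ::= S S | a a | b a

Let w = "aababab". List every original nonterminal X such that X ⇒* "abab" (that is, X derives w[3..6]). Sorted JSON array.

CNF form of G:
  S -> T0 A | a | b
  A -> S S | T0 T0 | T1 T0
  T0 -> a
  T1 -> b

Fill CYK table bottom-up (cells [i..j] with 3 ≤ i ≤ j ≤ 6 only):
  [3..3]={S,T0}  "a"  orig:{S}
  [4..4]={S,T1}  "b"  orig:{S}
  [5..5]={S,T0}  "a"  orig:{S}
  [6..6]={S,T1}  "b"  orig:{S}
  [3..4]={A}  "ab"
  [4..5]={A}  "ba"
  [5..6]={A}  "ab"
  [3..5]={S}  "aba"
  [4..6]=∅  "bab"
  [3..6]={A}  "abab"

Original NTs in T[3,6] deriving "abab": ["A"]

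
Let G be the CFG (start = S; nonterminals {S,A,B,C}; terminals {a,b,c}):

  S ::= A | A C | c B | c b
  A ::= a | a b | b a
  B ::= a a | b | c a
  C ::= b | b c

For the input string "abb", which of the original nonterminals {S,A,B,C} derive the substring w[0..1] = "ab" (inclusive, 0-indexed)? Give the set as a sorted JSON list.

Convert to CNF:
  S -> A C | T0 T1 | T1 T0 | T2 B | T2 T1 | a
  A -> T0 T1 | T1 T0 | a
  B -> T0 T0 | T2 T0 | b
  C -> T1 T2 | b
  T0 -> a
  T1 -> b
  T2 -> c

CYK table (by increasing span) (cells [i..j] with 0 ≤ i ≤ j ≤ 1 only):
  [0..0]={A,S,T0}  "a"  orig:{A,S}
  [1..1]={B,C,T1}  "b"  orig:{B,C}
  [0..1]={A,S}  "ab"

Original NTs in T[0,1] deriving "ab": ["A", "S"]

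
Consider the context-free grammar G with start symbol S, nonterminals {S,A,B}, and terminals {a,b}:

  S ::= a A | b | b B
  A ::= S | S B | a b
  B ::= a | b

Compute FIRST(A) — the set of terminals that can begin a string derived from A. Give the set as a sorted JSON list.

Compute FIRST by fixpoint:
pass 1:
  A via A→a b: +{a}
  B via B→a: +{a}
  B via B→b: +{b}
  S via S→a A: +{a}
  S via S→b: +{b}
  FIRST(S)={a,b}  FIRST(A)={a}  FIRST(B)={a,b}
pass 2:
  A via A→S: +{b}
  FIRST(S)={a,b}  FIRST(A)={a,b}  FIRST(B)={a,b}
pass 3: (no change)
  FIRST(S)={a,b}  FIRST(A)={a,b}  FIRST(B)={a,b}

FIRST(A) = ["a", "b"]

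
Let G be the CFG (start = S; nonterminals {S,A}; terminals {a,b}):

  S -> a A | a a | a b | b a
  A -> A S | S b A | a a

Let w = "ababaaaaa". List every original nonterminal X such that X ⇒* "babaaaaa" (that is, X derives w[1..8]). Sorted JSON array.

CNF form of G:
  S -> T0 T1 | T1 A | T1 T0 | T1 T1
  A -> A S | S X2 | T1 T1
  T0 -> b
  T1 -> a
  X2 -> T0 A

CYK table (by increasing span) — only the sub-triangle for w[1..8]:
  T[1,1] 'b' = {T0}  orig:{}
  T[2,2] 'a' = {T1}  orig:{}
  T[3,3] 'b' = {T0}  orig:{}
  T[4,4] 'a' = {T1}  orig:{}
  T[5,5] 'a' = {T1}  orig:{}
  T[6,6] 'a' = {T1}  orig:{}
  T[7,7] 'a' = {T1}  orig:{}
  T[8,8] 'a' = {T1}  orig:{}
  T[1,2] 'ba' = {S}
  T[2,3] 'ab' = {S}
  T[3,4] 'ba' = {S}
  T[4,5] 'aa' = {A,S}
  T[5,6] 'aa' = {A,S}
  T[6,7] 'aa' = {A,S}
  T[7,8] 'aa' = {A,S}
  T[1,3] 'bab' = ∅
  T[2,4] 'aba' = ∅
  T[3,5] 'baa' = {X2}  orig:{}
  T[4,6] 'aaa' = {S}
  T[5,7] 'aaa' = {S}
  T[6,8] 'aaa' = {S}
  T[1,4] 'baba' = ∅
  T[2,5] 'abaa' = ∅
  T[3,6] 'baaa' = ∅
  T[4,7] 'aaaa' = {A}
  T[5,8] 'aaaa' = {A}
  T[1,5] 'babaa' = {A}
  T[2,6] 'abaaa' = ∅
  T[3,7] 'baaaa' = {X2}  orig:{}
  T[4,8] 'aaaaa' = {A,S}
  T[1,6] 'babaaa' = ∅
  T[2,7] 'abaaaa' = ∅
  T[3,8] 'baaaaa' = {X2}  orig:{}
  T[1,7] 'babaaaa' = {A}
  T[2,8] 'abaaaaa' = ∅
  T[1,8] 'babaaaaa' = {A}

Original NTs in T[1,8] deriving "babaaaaa": ["A"]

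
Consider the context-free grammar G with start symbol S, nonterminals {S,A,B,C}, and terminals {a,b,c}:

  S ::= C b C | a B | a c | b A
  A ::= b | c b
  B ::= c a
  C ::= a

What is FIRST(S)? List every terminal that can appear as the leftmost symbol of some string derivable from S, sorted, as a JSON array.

FIRST iteration:
pass 1:
  A via A→b: +{b}
  A via A→c b: +{c}
  B via B→c a: +{c}
  C via C→a: +{a}
  S via S→C b C: +{a}
  S via S→b A: +{b}
  FIRST(S)={a,b}  FIRST(A)={b,c}  FIRST(B)={c}  FIRST(C)={a}
pass 2: done
  FIRST(S)={a,b}  FIRST(A)={b,c}  FIRST(B)={c}  FIRST(C)={a}

FIRST(S) = ["a", "b"]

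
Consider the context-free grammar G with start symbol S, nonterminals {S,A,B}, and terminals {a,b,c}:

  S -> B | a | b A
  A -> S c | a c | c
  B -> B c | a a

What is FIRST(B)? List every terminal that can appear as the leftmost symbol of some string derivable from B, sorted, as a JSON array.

FIRST sets, iterate to fixpoint:
pass 1:
  A via A→a c: +{a}
  A via A→c: +{c}
  B via B→a a: +{a}
  S via S→B: +{a}
  S via S→b A: +{b}
  FIRST(S)={a,b}  FIRST(A)={a,c}  FIRST(B)={a}
pass 2:
  A via A→S c: +{b}
  FIRST(S)={a,b}  FIRST(A)={a,b,c}  FIRST(B)={a}
pass 3: done
  FIRST(S)={a,b}  FIRST(A)={a,b,c}  FIRST(B)={a}

FIRST(B) = ["a"]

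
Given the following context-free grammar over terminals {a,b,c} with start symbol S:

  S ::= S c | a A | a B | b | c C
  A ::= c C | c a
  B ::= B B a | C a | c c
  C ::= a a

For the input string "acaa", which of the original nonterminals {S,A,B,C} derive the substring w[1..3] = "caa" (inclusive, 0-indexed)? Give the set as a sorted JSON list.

CNF form of G:
  S -> S T0 | T0 C | T1 A | T1 B | b
  A -> T0 C | T0 T1
  B -> B X2 | C T1 | T0 T0
  C -> T1 T1
  T0 -> c
  T1 -> a
  X2 -> B T1

CYK fill (cells [i..j] with 1 ≤ i ≤ j ≤ 3 only):
  cell(1,1) c: {T0}  orig:{}
  cell(2,2) a: {T1}  orig:{}
  cell(3,3) a: {T1}  orig:{}
  cell(1,2) ca: {A}
  cell(2,3) aa: {C}
  cell(1,3) caa: {A,S}

Original NTs in T[1,3] deriving "caa": ["A", "S"]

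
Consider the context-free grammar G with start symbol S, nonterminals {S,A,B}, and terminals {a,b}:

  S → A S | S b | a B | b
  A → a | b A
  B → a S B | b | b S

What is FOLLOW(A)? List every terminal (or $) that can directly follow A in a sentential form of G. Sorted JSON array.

FIRST sets, iterate to fixpoint:
[1]
  A via A→a: +{a}
  A via A→b A: +{b}
  B via B→a S B: +{a}
  B via B→b: +{b}
  S via S→A S: +{a,b}
  FIRST[S]={a,b}  FIRST[A]={a,b}  FIRST[B]={a,b}
[2] (stable)
  FIRST[S]={a,b}  FIRST[A]={a,b}  FIRST[B]={a,b}

FOLLOW iteration:
initialize: $ ∈ FOLLOW(S)
round 1:
  B→a S B: FOLLOW(S) ⊇ FIRST(B) = {a,b}; new: +{a,b}
  S→A S: FOLLOW(A) ⊇ FIRST(S) = {a,b}; new: +{a,b}
  S→a B: FOLLOW(B) ⊇ FOLLOW(S) ⊇ {$,a,b}; new: +{$,a,b}
  S: {$,a,b}  A: {a,b}  B: {$,a,b}
round 2: (stable)
  S: {$,a,b}  A: {a,b}  B: {$,a,b}

FOLLOW(A) = ["a", "b"]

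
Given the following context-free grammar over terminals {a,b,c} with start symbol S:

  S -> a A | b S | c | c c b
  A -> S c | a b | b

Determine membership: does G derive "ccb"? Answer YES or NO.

CNF form of G:
  S -> T0 X3 | T1 A | T2 S | c
  A -> S T0 | T1 T2 | b
  T0 -> c
  T1 -> a
  T2 -> b
  X3 -> T0 T2

Fill CYK table bottom-up:
  cell(0,0) c: {S,T0}  orig:{S}
  cell(1,1) c: {S,T0}  orig:{S}
  cell(2,2) b: {A,T2}  orig:{A}
  cell(0,1) cc: {A}
  cell(1,2) cb: {X3}  orig:{}
  cell(0,2) ccb: {S}

S ∈ T[0,2] ⇒ YES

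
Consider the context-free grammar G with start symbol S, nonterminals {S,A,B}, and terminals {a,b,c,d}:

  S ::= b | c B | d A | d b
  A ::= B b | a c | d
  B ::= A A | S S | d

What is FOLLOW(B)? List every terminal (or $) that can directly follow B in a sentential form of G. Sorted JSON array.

FIRST iteration:
round 1:
  A via A→a c: +{a}
  A via A→d: +{d}
  B via B→A A: +{a,d}
  S via S→b: +{b}
  S via S→c B: +{c}
  S via S→d A: +{d}
  FIRST(S)={b,c,d}  FIRST(A)={a,d}  FIRST(B)={a,d}
round 2:
  B via B→S S: +{b,c}
  FIRST(S)={b,c,d}  FIRST(A)={a,d}  FIRST(B)={a,b,c,d}
round 3:
  A via A→B b: +{b,c}
  FIRST(S)={b,c,d}  FIRST(A)={a,b,c,d}  FIRST(B)={a,b,c,d}
round 4: — fixpoint
  FIRST(S)={b,c,d}  FIRST(A)={a,b,c,d}  FIRST(B)={a,b,c,d}

FOLLOW iteration:
FOLLOW(S) := {$}
round 1:
  A→B b: FOLLOW(B) ⊇ FIRST(b) = {b}; new: +{b}
  B→A A: FOLLOW(A) ⊇ FIRST(A) = {a,b,c,d}; new: +{a,b,c,d}
  B→S S: FOLLOW(S) ⊇ FIRST(S) = {b,c,d}; new: +{b,c,d}
  S→c B: FOLLOW(B) ⊇ FOLLOW(S) ⊇ {$,b,c,d}; new: +{$,c,d}
  S→d A: FOLLOW(A) ⊇ FOLLOW(S) ⊇ {$,b,c,d}; new: +{$}
  FOLLOW(S)={$,b,c,d}  FOLLOW(A)={$,a,b,c,d}  FOLLOW(B)={$,b,c,d}
round 2: — fixpoint
  FOLLOW(S)={$,b,c,d}  FOLLOW(A)={$,a,b,c,d}  FOLLOW(B)={$,b,c,d}

FOLLOW(B) = ["$", "b", "c", "d"]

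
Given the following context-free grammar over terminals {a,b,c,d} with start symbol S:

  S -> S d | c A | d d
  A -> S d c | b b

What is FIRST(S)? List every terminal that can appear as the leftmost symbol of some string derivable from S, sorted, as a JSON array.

FIRST iteration:
[1]
  A via A→b b: +{b}
  S via S→c A: +{c}
  S via S→d d: +{d}
  S: {c,d}  A: {b}
[2]
  A via A→S d c: +{c,d}
  S: {c,d}  A: {b,c,d}
[3] (stable)
  S: {c,d}  A: {b,c,d}

FIRST(S) = ["c", "d"]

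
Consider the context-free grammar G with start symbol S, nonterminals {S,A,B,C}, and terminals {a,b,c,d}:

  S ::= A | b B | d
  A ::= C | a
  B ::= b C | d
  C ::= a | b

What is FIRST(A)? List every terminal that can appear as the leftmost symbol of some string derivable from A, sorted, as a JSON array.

FIRST iteration:
pass 1:
  A via A→a: +{a}
  B via B→b C: +{b}
  B via B→d: +{d}
  C via C→a: +{a}
  C via C→b: +{b}
  S via S→A: +{a}
  S via S→b B: +{b}
  S via S→d: +{d}
  FIRST[S]={a,b,d}  FIRST[A]={a}  FIRST[B]={b,d}  FIRST[C]={a,b}
pass 2:
  A via A→C: +{b}
  FIRST[S]={a,b,d}  FIRST[A]={a,b}  FIRST[B]={b,d}  FIRST[C]={a,b}
pass 3: (no change)
  FIRST[S]={a,b,d}  FIRST[A]={a,b}  FIRST[B]={b,d}  FIRST[C]={a,b}

FIRST(A) = ["a", "b"]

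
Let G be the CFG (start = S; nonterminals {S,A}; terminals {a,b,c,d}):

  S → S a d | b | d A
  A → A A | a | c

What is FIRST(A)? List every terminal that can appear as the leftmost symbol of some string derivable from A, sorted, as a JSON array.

FIRST sets, iterate to fixpoint:
[1]
  A via A→a: +{a}
  A via A→c: +{c}
  S via S→b: +{b}
  S via S→d A: +{d}
  S: {b,d}  A: {a,c}
[2] (no change)
  S: {b,d}  A: {a,c}

FIRST(A) = ["a", "c"]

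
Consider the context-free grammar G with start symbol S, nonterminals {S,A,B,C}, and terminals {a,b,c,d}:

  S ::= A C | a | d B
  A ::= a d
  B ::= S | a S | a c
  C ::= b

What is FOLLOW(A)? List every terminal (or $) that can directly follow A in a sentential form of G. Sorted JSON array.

FIRST iteration:
round 1:
  A via A→a d: +{a}
  B via B→a S: +{a}
  C via C→b: +{b}
  S via S→A C: +{a}
  S via S→d B: +{d}
  FIRST[S]={a,d}  FIRST[A]={a}  FIRST[B]={a}  FIRST[C]={b}
round 2:
  B via B→S: +{d}
  FIRST[S]={a,d}  FIRST[A]={a}  FIRST[B]={a,d}  FIRST[C]={b}
round 3: done
  FIRST[S]={a,d}  FIRST[A]={a}  FIRST[B]={a,d}  FIRST[C]={b}

FOLLOW iteration:
initialize: $ ∈ FOLLOW(S)
round 1:
  S→A C: FOLLOW(A) ⊇ FIRST(C) = {b}; new: +{b}
  S→A C: FOLLOW(C) ⊇ FOLLOW(S) ⊇ {$}; new: +{$}
  S→d B: FOLLOW(B) ⊇ FOLLOW(S) ⊇ {$}; new: +{$}
  FOLLOW[S]={$}  FOLLOW[A]={b}  FOLLOW[B]={$}  FOLLOW[C]={$}
round 2: (stable)
  FOLLOW[S]={$}  FOLLOW[A]={b}  FOLLOW[B]={$}  FOLLOW[C]={$}

FOLLOW(A) = ["b"]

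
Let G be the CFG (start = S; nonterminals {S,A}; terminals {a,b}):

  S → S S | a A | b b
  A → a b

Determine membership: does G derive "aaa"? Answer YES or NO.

Convert to CNF:
  S -> S S | T0 A | T1 T1
  A -> T0 T1
  T0 -> a
  T1 -> b

Fill CYK table bottom-up:
  [0..0]={T0}  "a"  orig:{}
  [1..1]={T0}  "a"  orig:{}
  [2..2]={T0}  "a"  orig:{}
  [0..1]=∅  "aa"
  [1..2]=∅  "aa"
  [0..2]=∅  "aaa"

S ∉ T[0,2] ⇒ NO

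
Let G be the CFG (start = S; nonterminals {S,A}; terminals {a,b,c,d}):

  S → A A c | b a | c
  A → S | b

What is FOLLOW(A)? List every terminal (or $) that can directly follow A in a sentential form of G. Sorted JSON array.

FIRST sets, iterate to fixpoint:
round 1:
  A via A→b: +{b}
  S via S→A A c: +{b}
  S via S→c: +{c}
  S: {b,c}  A: {b}
round 2:
  A via A→S: +{c}
  S: {b,c}  A: {b,c}
round 3: done
  S: {b,c}  A: {b,c}

Compute FOLLOW by fixpoint:
initialize: $ ∈ FOLLOW(S)
pass 1:
  S→A A c: FOLLOW(A) ⊇ FIRST(A) = {b,c}; new: +{b,c}
  FOLLOW(S)={$}  FOLLOW(A)={b,c}
pass 2:
  A→S: FOLLOW(S) ⊇ FOLLOW(A) ⊇ {b,c}; new: +{b,c}
  FOLLOW(S)={$,b,c}  FOLLOW(A)={b,c}
pass 3: — fixpoint
  FOLLOW(S)={$,b,c}  FOLLOW(A)={b,c}

FOLLOW(A) = ["b", "c"]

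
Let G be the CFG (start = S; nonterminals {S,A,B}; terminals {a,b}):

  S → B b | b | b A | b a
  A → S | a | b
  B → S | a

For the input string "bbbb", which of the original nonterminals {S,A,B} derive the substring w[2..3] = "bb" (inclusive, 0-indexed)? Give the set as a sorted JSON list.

Convert to CNF:
  S -> B T0 | T0 A | T0 T1 | b
  A -> B T0 | T0 A | T0 T1 | a | b
  B -> B T0 | T0 A | T0 T1 | a | b
  T0 -> b
  T1 -> a

CYK table (by increasing span), restricted to cells inside w[2..3]:
  T[2,2] 'b' = {A,B,S,T0}  orig:{A,B,S}
  T[3,3] 'b' = {A,B,S,T0}  orig:{A,B,S}
  T[2,3] 'bb' = {A,B,S}

Original NTs in T[2,3] deriving "bb": ["A", "B", "S"]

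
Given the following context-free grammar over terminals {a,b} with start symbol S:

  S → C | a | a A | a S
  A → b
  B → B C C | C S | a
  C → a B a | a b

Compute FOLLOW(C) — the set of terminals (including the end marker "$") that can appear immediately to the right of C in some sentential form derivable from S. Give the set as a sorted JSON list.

FIRST iteration:
[1]
  A via A→b: +{b}
  B via B→a: +{a}
  C via C→a B a: +{a}
  S via S→C: +{a}
  S: {a}  A: {b}  B: {a}  C: {a}
[2] — fixpoint
  S: {a}  A: {b}  B: {a}  C: {a}

FOLLOW iteration:
initialize: $ ∈ FOLLOW(S)
round 1:
  B→B C C: FOLLOW(B) ⊇ FIRST(C) = {a}; new: +{a}
  B→B C C: FOLLOW(C) ⊇ FIRST(C) = {a}; new: +{a}
  B→C S: FOLLOW(S) ⊇ FOLLOW(B) ⊇ {a}; new: +{a}
  S→C: FOLLOW(C) ⊇ FOLLOW(S) ⊇ {$,a}; new: +{$}
  S→a A: FOLLOW(A) ⊇ FOLLOW(S) ⊇ {$,a}; new: +{$,a}
  FOLLOW[S]={$,a}  FOLLOW[A]={$,a}  FOLLOW[B]={a}  FOLLOW[C]={$,a}
round 2: (no change)
  FOLLOW[S]={$,a}  FOLLOW[A]={$,a}  FOLLOW[B]={a}  FOLLOW[C]={$,a}

FOLLOW(C) = ["$", "a"]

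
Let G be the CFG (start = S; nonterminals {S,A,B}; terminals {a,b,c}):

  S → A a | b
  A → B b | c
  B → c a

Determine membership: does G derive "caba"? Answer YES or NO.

CNF form of G:
  S -> A T2 | b
  A -> B T0 | c
  B -> T1 T2
  T0 -> b
  T1 -> c
  T2 -> a

CYK table (by increasing span):
  cell(0,0) c: {A,T1}  orig:{A}
  cell(1,1) a: {T2}  orig:{}
  cell(2,2) b: {S,T0}  orig:{S}
  cell(3,3) a: {T2}  orig:{}
  cell(0,1) ca: {B,S}
  cell(1,2) ab: ∅
  cell(2,3) ba: ∅
  cell(0,2) cab: {A}
  cell(1,3) aba: ∅
  cell(0,3) caba: {S}

S ∈ T[0,3] ⇒ YES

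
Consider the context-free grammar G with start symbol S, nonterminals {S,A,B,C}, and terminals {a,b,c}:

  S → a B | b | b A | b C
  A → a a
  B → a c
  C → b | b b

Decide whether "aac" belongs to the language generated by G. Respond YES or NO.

CNF form of G:
  S -> T0 B | T2 A | T2 C | b
  A -> T0 T0
  B -> T0 T1
  C -> T2 T2 | b
  T0 -> a
  T1 -> c
  T2 -> b

CYK table (by increasing span):
  T[0,0] 'a' = {T0}  orig:{}
  T[1,1] 'a' = {T0}  orig:{}
  T[2,2] 'c' = {T1}  orig:{}
  T[0,1] 'aa' = {A}
  T[1,2] 'ac' = {B}
  T[0,2] 'aac' = {S}

S ∈ T[0,2] ⇒ YES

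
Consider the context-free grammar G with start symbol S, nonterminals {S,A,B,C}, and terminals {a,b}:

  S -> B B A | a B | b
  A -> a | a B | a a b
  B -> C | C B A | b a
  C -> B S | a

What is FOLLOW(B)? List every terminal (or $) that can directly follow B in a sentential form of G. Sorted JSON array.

FIRST iteration:
iter 1:
  A via A→a: +{a}
  B via B→b a: +{b}
  C via C→B S: +{b}
  C via C→a: +{a}
  S via S→B B A: +{b}
  S via S→a B: +{a}
  FIRST[S]={a,b}  FIRST[A]={a}  FIRST[B]={b}  FIRST[C]={a,b}
iter 2:
  B via B→C: +{a}
  FIRST[S]={a,b}  FIRST[A]={a}  FIRST[B]={a,b}  FIRST[C]={a,b}
iter 3: done
  FIRST[S]={a,b}  FIRST[A]={a}  FIRST[B]={a,b}  FIRST[C]={a,b}

FOLLOW sets:
FOLLOW(S) := {$}
[1]
  B→C B A: FOLLOW(C) ⊇ FIRST(B) = {a,b}; new: +{a,b}
  B→C B A: FOLLOW(B) ⊇ FIRST(A) = {a}; new: +{a}
  B→C B A: FOLLOW(A) ⊇ FOLLOW(B) ⊇ {a}; new: +{a}
  C→B S: FOLLOW(B) ⊇ FIRST(S) = {a,b}; new: +{b}
  C→B S: FOLLOW(S) ⊇ FOLLOW(C) ⊇ {a,b}; new: +{a,b}
  S→B B A: FOLLOW(A) ⊇ FOLLOW(S) ⊇ {$,a,b}; new: +{$,b}
  S→a B: FOLLOW(B) ⊇ FOLLOW(S) ⊇ {$,a,b}; new: +{$}
  FOLLOW[S]={$,a,b}  FOLLOW[A]={$,a,b}  FOLLOW[B]={$,a,b}  FOLLOW[C]={a,b}
[2]
  B→C: FOLLOW(C) ⊇ FOLLOW(B) ⊇ {$,a,b}; new: +{$}
  FOLLOW[S]={$,a,b}  FOLLOW[A]={$,a,b}  FOLLOW[B]={$,a,b}  FOLLOW[C]={$,a,b}
[3] — fixpoint
  FOLLOW[S]={$,a,b}  FOLLOW[A]={$,a,b}  FOLLOW[B]={$,a,b}  FOLLOW[C]={$,a,b}

FOLLOW(B) = ["$", "a", "b"]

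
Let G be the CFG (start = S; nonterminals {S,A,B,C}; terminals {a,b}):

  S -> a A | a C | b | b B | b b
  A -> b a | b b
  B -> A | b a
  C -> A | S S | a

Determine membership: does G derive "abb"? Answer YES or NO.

CNF form of G:
  S -> T0 B | T0 T0 | T1 A | T1 C | b
  A -> T0 T0 | T0 T1
  B -> T0 T0 | T0 T1
  C -> S S | T0 T0 | T0 T1 | a
  T0 -> b
  T1 -> a

Fill CYK table bottom-up:
  [0..0]={C,T1}  "a"  orig:{C}
  [1..1]={S,T0}  "b"  orig:{S}
  [2..2]={S,T0}  "b"  orig:{S}
  [0..1]=∅  "ab"
  [1..2]={A,B,C,S}  "bb"
  [0..2]={S}  "abb"

S ∈ T[0,2] ⇒ YES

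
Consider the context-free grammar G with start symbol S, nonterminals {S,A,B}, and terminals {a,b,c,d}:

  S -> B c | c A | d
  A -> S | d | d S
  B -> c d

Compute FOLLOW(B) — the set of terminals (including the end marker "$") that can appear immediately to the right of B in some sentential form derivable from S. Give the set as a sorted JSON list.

Compute FIRST by fixpoint:
pass 1:
  A via A→d: +{d}
  B via B→c d: +{c}
  S via S→B c: +{c}
  S via S→d: +{d}
  FIRST[S]={c,d}  FIRST[A]={d}  FIRST[B]={c}
pass 2:
  A via A→S: +{c}
  FIRST[S]={c,d}  FIRST[A]={c,d}  FIRST[B]={c}
pass 3: (stable)
  FIRST[S]={c,d}  FIRST[A]={c,d}  FIRST[B]={c}

Compute FOLLOW by fixpoint:
FOLLOW(S) := {$}
round 1:
  S→B c: FOLLOW(B) ⊇ FIRST(c) = {c}; new: +{c}
  S→c A: FOLLOW(A) ⊇ FOLLOW(S) ⊇ {$}; new: +{$}
  FOLLOW(S)={$}  FOLLOW(A)={$}  FOLLOW(B)={c}
round 2: (stable)
  FOLLOW(S)={$}  FOLLOW(A)={$}  FOLLOW(B)={c}

FOLLOW(B) = ["c"]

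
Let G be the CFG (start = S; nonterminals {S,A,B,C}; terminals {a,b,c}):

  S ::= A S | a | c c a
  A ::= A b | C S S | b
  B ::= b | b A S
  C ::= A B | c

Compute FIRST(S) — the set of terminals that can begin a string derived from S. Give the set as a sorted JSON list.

FIRST iteration:
iter 1:
  A via A→b: +{b}
  B via B→b: +{b}
  C via C→A B: +{b}
  C via C→c: +{c}
  S via S→A S: +{b}
  S via S→a: +{a}
  S via S→c c a: +{c}
  FIRST(S)={a,b,c}  FIRST(A)={b}  FIRST(B)={b}  FIRST(C)={b,c}
iter 2:
  A via A→C S S: +{c}
  FIRST(S)={a,b,c}  FIRST(A)={b,c}  FIRST(B)={b}  FIRST(C)={b,c}
iter 3: (stable)
  FIRST(S)={a,b,c}  FIRST(A)={b,c}  FIRST(B)={b}  FIRST(C)={b,c}

FIRST(S) = ["a", "b", "c"]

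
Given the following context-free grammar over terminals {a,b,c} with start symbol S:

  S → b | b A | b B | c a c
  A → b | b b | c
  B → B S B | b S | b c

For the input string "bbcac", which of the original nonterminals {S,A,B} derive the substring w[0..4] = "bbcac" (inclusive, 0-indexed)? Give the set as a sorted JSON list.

Convert to CNF:
  S -> T0 A | T0 B | T1 X4 | b
  A -> T0 T0 | b | c
  B -> B X3 | T0 S | T0 T1
  T0 -> b
  T1 -> c
  T2 -> a
  X3 -> S B
  X4 -> T2 T1

CYK table (by increasing span) — only the sub-triangle for w[0..4]:
  T[0,0] 'b' = {A,S,T0}  orig:{A,S}
  T[1,1] 'b' = {A,S,T0}  orig:{A,S}
  T[2,2] 'c' = {A,T1}  orig:{A}
  T[3,3] 'a' = {T2}  orig:{}
  T[4,4] 'c' = {A,T1}  orig:{A}
  T[0,1] 'bb' = {A,B,S}
  T[1,2] 'bc' = {B,S}
  T[2,3] 'ca' = ∅
  T[3,4] 'ac' = {X4}  orig:{}
  T[0,2] 'bbc' = {B,S,X3}  orig:{B,S}
  T[1,3] 'bca' = ∅
  T[2,4] 'cac' = {S}
  T[0,3] 'bbca' = ∅
  T[1,4] 'bcac' = {B}
  T[0,4] 'bbcac' = {S,X3}  orig:{S}

Original NTs in T[0,4] deriving "bbcac": ["S"]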